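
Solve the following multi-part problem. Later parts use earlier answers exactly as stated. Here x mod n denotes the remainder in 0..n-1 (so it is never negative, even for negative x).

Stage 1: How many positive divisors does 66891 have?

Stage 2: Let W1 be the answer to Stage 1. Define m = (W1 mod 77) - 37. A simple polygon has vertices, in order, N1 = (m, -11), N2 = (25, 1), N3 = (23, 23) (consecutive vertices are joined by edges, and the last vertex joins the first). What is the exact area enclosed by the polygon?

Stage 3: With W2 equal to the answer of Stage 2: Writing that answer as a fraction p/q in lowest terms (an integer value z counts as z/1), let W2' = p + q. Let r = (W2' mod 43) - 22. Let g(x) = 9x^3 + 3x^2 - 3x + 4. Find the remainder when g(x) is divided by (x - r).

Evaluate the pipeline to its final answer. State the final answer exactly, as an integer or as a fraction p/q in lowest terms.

Stage 1: 66891 = 3 * 11 * 2027; number of divisors = (1+1) * (1+1) * (1+1) = 8; answer 8
Stage 2: W1 = 8; m = -29; cross terms: (-29*1 - 25*-11)=246, (25*23 - 23*1)=552, (23*-11 - -29*23)=414; twice the area = |1212| = 1212; area = 606; answer 606
Stage 3: W2 = 606; threaded value p + q = 607; r = -17; remainder = value at the root: 9*(-17)^3 + 3*(-17)^2 - 3*(-17)^1 + 4 = (-44217) + (867) + (51) + (4) = -43295; answer -43295

-43295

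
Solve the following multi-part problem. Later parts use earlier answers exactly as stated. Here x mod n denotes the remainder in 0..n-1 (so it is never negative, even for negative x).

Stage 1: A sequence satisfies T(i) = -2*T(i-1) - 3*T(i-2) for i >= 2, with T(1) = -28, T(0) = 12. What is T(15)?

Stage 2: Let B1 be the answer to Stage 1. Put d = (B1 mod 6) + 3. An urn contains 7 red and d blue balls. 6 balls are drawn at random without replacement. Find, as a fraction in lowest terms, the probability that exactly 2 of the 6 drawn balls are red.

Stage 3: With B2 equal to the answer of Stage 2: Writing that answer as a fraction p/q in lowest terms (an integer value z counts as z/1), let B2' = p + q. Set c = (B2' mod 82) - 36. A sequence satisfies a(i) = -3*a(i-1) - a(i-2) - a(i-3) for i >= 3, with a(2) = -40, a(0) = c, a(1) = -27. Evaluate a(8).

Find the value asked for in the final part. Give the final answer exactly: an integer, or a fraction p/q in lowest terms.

Stage 1: T(2) = -2*(-28) - 3*(12) = 20; iterating: T(2)=20, T(3)=44, T(4)=-148, T(5)=164, T(6)=116, T(7)=-724, T(8)=1100, T(9)=-28, T(10)=-3244, T(11)=6572, T(12)=-3412, T(13)=-12892, T(14)=36020, T(15)=-33364; answer -33364
Stage 2: B1 = -33364; d = 5; total draws C(12,6) = 924; favorable C(7,2)*C(5,4) = 105; P = 5/44; answer 5/44
Stage 3: B2 = 5/44; threaded value p + q = 49; c = 13; a(3) = -3*(-40) - 1*(-27) - 1*(13) = 134; iterating: a(3)=134, a(4)=-335, a(5)=911, a(6)=-2532, a(7)=7020, a(8)=-19439; answer -19439

-19439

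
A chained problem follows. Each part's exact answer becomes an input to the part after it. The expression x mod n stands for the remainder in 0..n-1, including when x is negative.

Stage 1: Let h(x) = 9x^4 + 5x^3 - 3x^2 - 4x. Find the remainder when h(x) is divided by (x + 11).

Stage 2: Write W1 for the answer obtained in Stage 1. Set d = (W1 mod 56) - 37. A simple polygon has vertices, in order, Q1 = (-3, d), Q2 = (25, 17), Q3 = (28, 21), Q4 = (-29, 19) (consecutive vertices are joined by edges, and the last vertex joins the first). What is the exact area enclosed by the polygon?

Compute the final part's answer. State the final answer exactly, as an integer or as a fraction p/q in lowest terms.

Stage 1: remainder = value at the root: 9*(-11)^4 + 5*(-11)^3 - 3*(-11)^2 - 4*(-11)^1 = (131769) + (-6655) + (-363) + (44) = 124795; answer 124795
Stage 2: W1 = 124795; d = -10; cross terms: (-3*17 - 25*-10)=199, (25*21 - 28*17)=49, (28*19 - -29*21)=1141, (-29*-10 - -3*19)=347; twice the area = |1736| = 1736; area = 868; answer 868

868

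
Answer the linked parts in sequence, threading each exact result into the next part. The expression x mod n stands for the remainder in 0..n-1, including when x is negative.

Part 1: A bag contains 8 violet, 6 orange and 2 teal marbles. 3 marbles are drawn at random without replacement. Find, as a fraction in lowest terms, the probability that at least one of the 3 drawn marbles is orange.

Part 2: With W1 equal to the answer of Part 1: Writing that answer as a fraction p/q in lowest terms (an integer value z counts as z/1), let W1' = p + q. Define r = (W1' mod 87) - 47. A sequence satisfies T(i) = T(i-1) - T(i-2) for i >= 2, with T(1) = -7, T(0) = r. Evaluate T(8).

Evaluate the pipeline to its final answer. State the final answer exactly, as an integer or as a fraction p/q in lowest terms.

Part 1: total draws C(16,3) = 560; complement C(10,3) = 120; favorable 560 - 120 = 440; P = 11/14; answer 11/14
Part 2: W1 = 11/14; threaded value p + q = 25; r = -22; T(2) = 1*(-7) - 1*(-22) = 15; iterating: T(2)=15, T(3)=22, T(4)=7, T(5)=-15, T(6)=-22, T(7)=-7, T(8)=15; answer 15

15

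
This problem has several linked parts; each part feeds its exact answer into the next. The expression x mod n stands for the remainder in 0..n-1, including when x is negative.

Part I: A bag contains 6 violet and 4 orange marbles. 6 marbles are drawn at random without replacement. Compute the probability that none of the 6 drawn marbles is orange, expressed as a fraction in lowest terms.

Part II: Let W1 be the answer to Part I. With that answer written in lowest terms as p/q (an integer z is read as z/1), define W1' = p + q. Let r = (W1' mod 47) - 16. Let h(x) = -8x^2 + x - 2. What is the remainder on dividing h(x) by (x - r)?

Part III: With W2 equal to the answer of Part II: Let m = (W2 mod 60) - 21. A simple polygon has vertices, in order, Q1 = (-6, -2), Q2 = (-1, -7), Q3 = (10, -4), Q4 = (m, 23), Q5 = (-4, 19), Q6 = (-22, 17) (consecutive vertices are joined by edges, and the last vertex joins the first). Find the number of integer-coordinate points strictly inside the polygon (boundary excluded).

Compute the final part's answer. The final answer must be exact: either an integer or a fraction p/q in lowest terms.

Part I: total draws C(10,6) = 210; favorable C(6,6) = 1; P = 1/210; answer 1/210
Part II: W1 = 1/210; threaded value p + q = 211; r = 7; remainder = value at the root: -8*(7)^2 + 1*(7)^1 - 2 = (-392) + (7) + (-2) = -387; answer -387
Part III: W2 = -387; m = 12; cross terms: (-6*-7 - -1*-2)=40, (-1*-4 - 10*-7)=74, (10*23 - 12*-4)=278, (12*19 - -4*23)=320, (-4*17 - -22*19)=350, (-22*-2 - -6*17)=146; twice the area = |1208| = 1208; area = 604; boundary points = 5 + 1 + 1 + 4 + 2 + 1 = 14; strictly interior points = area - boundary/2 + 1 = 598; answer 598

598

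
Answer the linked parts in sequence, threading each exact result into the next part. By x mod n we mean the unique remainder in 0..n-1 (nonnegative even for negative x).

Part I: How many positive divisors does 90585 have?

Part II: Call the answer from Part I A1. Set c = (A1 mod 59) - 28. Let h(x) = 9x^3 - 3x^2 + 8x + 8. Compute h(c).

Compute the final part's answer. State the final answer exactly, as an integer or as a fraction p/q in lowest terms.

Part I: 90585 = 3^3 * 5 * 11 * 61; number of divisors = (3+1) * (1+1) * (1+1) * (1+1) = 32; answer 32
Part II: A1 = 32; c = 4; 9*(4)^3 - 3*(4)^2 + 8*(4)^1 + 8 = (576) + (-48) + (32) + (8) = 568; answer 568

568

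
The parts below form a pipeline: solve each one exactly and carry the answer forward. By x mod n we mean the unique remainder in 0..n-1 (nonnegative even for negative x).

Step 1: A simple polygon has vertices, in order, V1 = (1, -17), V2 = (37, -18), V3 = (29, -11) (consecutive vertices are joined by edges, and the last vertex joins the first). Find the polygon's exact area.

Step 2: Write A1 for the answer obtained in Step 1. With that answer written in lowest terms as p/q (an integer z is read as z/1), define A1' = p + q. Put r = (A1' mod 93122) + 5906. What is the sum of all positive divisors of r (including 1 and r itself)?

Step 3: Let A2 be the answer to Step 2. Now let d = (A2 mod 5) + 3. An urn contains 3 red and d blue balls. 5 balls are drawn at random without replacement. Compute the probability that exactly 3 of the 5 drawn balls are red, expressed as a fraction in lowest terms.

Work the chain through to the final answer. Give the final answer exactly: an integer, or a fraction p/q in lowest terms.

Step 1: cross terms: (1*-18 - 37*-17)=611, (37*-11 - 29*-18)=115, (29*-17 - 1*-11)=-482; twice the area = |244| = 244; area = 122; answer 122
Step 2: A1 = 122; threaded value p + q = 123; r = 6029; 6029 is prime, so its only divisors are 1 and 6029; sigma = 1 + 6029 = 6030; answer 6030
Step 3: A2 = 6030; d = 3; total draws C(6,5) = 6; favorable C(3,3)*C(3,2) = 3; P = 1/2; answer 1/2

1/2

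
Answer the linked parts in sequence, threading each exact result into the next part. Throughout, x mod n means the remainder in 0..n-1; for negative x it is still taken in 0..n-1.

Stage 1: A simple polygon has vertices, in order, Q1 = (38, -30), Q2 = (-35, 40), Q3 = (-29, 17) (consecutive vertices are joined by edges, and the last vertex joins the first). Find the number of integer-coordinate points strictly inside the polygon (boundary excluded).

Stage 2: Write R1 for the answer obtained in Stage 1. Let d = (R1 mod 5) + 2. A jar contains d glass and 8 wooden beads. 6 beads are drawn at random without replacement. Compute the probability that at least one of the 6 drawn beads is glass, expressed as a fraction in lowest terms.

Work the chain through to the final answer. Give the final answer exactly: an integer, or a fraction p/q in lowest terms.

425/429

Stage 1: cross terms: (38*40 - -35*-30)=470, (-35*17 - -29*40)=565, (-29*-30 - 38*17)=224; twice the area = |1259| = 1259; area = 1259/2; boundary points = 1 + 1 + 1 = 3; strictly interior points = area - boundary/2 + 1 = 629; answer 629
Stage 2: R1 = 629; d = 6; total draws C(14,6) = 3003; complement C(8,6) = 28; favorable 3003 - 28 = 2975; P = 425/429; answer 425/429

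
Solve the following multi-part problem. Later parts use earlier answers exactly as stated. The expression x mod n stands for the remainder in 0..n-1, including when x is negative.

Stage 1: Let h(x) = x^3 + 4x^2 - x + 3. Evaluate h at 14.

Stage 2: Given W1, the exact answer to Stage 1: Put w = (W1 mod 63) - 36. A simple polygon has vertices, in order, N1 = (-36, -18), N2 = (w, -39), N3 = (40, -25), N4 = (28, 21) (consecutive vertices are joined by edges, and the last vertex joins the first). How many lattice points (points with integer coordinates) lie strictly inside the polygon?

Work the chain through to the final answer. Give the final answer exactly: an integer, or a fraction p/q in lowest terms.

2320

Stage 1: 1*(14)^3 + 4*(14)^2 - 1*(14)^1 + 3 = (2744) + (784) + (-14) + (3) = 3517; answer 3517
Stage 2: W1 = 3517; w = 16; cross terms: (-36*-39 - 16*-18)=1692, (16*-25 - 40*-39)=1160, (40*21 - 28*-25)=1540, (28*-18 - -36*21)=252; twice the area = |4644| = 4644; area = 2322; boundary points = 1 + 2 + 2 + 1 = 6; strictly interior points = area - boundary/2 + 1 = 2320; answer 2320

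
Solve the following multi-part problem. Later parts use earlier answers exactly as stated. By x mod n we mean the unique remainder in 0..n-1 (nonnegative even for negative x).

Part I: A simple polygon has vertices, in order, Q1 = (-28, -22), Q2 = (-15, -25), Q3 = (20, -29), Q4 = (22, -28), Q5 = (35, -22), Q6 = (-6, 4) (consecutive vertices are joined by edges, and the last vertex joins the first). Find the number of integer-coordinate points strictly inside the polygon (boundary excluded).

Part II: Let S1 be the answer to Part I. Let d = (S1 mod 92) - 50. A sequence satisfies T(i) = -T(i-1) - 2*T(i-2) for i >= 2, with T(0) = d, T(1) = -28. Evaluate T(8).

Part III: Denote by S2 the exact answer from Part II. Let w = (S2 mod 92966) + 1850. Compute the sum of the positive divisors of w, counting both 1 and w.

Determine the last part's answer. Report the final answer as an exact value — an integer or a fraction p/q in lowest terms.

Part I: cross terms: (-28*-25 - -15*-22)=370, (-15*-29 - 20*-25)=935, (20*-28 - 22*-29)=78, (22*-22 - 35*-28)=496, (35*4 - -6*-22)=8, (-6*-22 - -28*4)=244; twice the area = |2131| = 2131; area = 2131/2; boundary points = 1 + 1 + 1 + 1 + 1 + 2 = 7; strictly interior points = area - boundary/2 + 1 = 1063; answer 1063
Part II: S1 = 1063; d = 1; T(2) = -1*(-28) - 2*(1) = 26; iterating: T(2)=26, T(3)=30, T(4)=-82, T(5)=22, T(6)=142, T(7)=-186, T(8)=-98; answer -98
Part III: S2 = -98; w = 94718; 94718 = 2 * 13 * 3643; sigma = (1 + 2) * (1 + 13) * (1 + 3643) = 3 * 14 * 3644 = 153048; answer 153048

153048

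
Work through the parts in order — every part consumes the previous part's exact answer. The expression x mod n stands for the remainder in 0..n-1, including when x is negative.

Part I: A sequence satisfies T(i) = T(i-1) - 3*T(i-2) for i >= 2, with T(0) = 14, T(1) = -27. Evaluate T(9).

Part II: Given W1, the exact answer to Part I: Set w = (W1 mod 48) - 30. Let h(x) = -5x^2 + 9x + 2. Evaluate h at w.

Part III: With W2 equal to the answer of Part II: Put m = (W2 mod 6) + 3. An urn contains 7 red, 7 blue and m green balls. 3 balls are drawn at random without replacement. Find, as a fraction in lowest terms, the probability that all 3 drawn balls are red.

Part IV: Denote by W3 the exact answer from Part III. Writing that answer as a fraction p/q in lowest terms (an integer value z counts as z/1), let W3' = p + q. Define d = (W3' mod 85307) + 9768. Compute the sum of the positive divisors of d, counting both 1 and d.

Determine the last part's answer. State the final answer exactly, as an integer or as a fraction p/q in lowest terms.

Part I: T(2) = 1*(-27) - 3*(14) = -69; iterating: T(2)=-69, T(3)=12, T(4)=219, T(5)=183, T(6)=-474, T(7)=-1023, T(8)=399, T(9)=3468; answer 3468
Part II: W1 = 3468; w = -18; -5*(-18)^2 + 9*(-18)^1 + 2 = (-1620) + (-162) + (2) = -1780; answer -1780
Part III: W2 = -1780; m = 5; total draws C(19,3) = 969; favorable C(7,3) = 35; P = 35/969; answer 35/969
Part IV: W3 = 35/969; threaded value p + q = 1004; d = 10772; 10772 = 2^2 * 2693; sigma = (1 + 2 + 4) * (1 + 2693) = 7 * 2694 = 18858; answer 18858

18858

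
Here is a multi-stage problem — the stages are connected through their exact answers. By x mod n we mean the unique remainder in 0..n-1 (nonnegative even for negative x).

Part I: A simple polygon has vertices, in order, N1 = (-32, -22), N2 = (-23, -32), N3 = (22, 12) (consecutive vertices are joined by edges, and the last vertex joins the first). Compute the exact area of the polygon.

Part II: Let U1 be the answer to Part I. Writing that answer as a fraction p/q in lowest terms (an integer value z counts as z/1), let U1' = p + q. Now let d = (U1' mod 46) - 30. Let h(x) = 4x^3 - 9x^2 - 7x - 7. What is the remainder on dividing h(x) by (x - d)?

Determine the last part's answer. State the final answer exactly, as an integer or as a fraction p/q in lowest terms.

-35467

Part I: cross terms: (-32*-32 - -23*-22)=518, (-23*12 - 22*-32)=428, (22*-22 - -32*12)=-100; twice the area = |846| = 846; area = 423; answer 423
Part II: U1 = 423; threaded value p + q = 424; d = -20; remainder = value at the root: 4*(-20)^3 - 9*(-20)^2 - 7*(-20)^1 - 7 = (-32000) + (-3600) + (140) + (-7) = -35467; answer -35467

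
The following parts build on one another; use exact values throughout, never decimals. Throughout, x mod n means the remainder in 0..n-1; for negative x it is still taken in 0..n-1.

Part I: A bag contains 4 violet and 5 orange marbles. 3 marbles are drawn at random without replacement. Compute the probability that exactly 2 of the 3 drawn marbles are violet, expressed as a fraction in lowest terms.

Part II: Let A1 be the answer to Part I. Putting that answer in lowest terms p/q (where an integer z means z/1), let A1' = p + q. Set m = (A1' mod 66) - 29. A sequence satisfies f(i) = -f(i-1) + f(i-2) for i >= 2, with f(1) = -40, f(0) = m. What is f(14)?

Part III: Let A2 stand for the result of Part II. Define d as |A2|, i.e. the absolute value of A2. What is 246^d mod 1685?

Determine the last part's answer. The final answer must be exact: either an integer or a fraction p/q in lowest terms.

956

Part I: total draws C(9,3) = 84; favorable C(4,2)*C(5,1) = 30; P = 5/14; answer 5/14
Part II: A1 = 5/14; threaded value p + q = 19; m = -10; f(2) = -1*(-40) + 1*(-10) = 30; iterating: f(2)=30, f(3)=-70, f(4)=100, f(5)=-170, f(6)=270, f(7)=-440, f(8)=710, f(9)=-1150, f(10)=1860, f(11)=-3010, f(12)=4870, f(13)=-7880, f(14)=12750; answer 12750
Part III: A2 = 12750; d = 12750; squarings mod 1685: 246^1=246, 246^2=1541, 246^4=516, 246^8=26, 246^16=676, 246^32=341, 246^64=16, 246^128=256, 246^256=1506, 246^512=26, 246^1024=676, 246^2048=341, 246^4096=16, 246^8192=256; 246^12750 = 246^2 * 246^4 * 246^8 * 246^64 * 246^128 * 246^256 * 246^4096 * 246^8192 = 956 (mod 1685); answer 956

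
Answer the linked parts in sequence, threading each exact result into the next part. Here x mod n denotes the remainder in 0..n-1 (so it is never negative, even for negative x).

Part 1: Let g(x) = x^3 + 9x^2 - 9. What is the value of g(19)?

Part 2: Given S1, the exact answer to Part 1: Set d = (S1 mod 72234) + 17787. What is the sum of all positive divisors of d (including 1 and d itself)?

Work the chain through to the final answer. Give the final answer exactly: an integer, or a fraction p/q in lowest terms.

Part 1: 1*(19)^3 + 9*(19)^2 - 9 = (6859) + (3249) + (-9) = 10099; answer 10099
Part 2: S1 = 10099; d = 27886; 27886 = 2 * 73 * 191; sigma = (1 + 2) * (1 + 73) * (1 + 191) = 3 * 74 * 192 = 42624; answer 42624

42624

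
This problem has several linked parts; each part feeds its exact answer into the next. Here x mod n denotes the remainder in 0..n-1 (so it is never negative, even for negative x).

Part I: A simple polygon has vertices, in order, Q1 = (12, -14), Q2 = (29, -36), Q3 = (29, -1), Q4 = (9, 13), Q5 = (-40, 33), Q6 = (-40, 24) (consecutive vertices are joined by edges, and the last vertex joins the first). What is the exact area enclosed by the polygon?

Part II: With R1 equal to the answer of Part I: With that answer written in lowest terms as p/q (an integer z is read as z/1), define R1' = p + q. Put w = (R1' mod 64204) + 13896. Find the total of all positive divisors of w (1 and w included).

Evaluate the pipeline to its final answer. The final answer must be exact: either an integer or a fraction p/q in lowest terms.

26240

Part I: cross terms: (12*-36 - 29*-14)=-26, (29*-1 - 29*-36)=1015, (29*13 - 9*-1)=386, (9*33 - -40*13)=817, (-40*24 - -40*33)=360, (-40*-14 - 12*24)=272; twice the area = |2824| = 2824; area = 1412; answer 1412
Part II: R1 = 1412; threaded value p + q = 1413; w = 15309; 15309 = 3^7 * 7; sigma = (1 + 3 + 9 + 27 + 81 + 243 + 729 + 2187) * (1 + 7) = 3280 * 8 = 26240; answer 26240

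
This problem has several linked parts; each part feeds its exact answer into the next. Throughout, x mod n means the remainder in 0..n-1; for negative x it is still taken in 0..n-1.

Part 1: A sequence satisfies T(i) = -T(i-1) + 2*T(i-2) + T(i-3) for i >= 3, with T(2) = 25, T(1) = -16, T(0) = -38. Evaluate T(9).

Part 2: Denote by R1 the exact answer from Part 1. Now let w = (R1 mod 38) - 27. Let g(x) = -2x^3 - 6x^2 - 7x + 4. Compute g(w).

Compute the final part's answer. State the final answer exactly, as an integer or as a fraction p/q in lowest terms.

Part 1: T(3) = -1*(25) + 2*(-16) + 1*(-38) = -95; iterating: T(3)=-95, T(4)=129, T(5)=-294, T(6)=457, T(7)=-916, T(8)=1536, T(9)=-2911; answer -2911
Part 2: R1 = -2911; w = -12; -2*(-12)^3 - 6*(-12)^2 - 7*(-12)^1 + 4 = (3456) + (-864) + (84) + (4) = 2680; answer 2680

2680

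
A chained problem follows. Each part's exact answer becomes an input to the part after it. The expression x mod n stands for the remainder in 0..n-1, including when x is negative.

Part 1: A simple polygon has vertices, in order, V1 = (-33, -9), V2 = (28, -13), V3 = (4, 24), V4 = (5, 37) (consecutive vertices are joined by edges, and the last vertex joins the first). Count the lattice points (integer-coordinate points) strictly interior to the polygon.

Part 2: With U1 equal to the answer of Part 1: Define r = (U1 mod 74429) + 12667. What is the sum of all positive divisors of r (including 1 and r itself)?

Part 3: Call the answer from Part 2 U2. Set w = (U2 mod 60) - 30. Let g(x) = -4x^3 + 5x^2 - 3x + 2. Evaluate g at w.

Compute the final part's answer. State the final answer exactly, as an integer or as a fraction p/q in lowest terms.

-21760

Part 1: cross terms: (-33*-13 - 28*-9)=681, (28*24 - 4*-13)=724, (4*37 - 5*24)=28, (5*-9 - -33*37)=1176; twice the area = |2609| = 2609; area = 2609/2; boundary points = 1 + 1 + 1 + 2 = 5; strictly interior points = area - boundary/2 + 1 = 1303; answer 1303
Part 2: U1 = 1303; r = 13970; 13970 = 2 * 5 * 11 * 127; sigma = (1 + 2) * (1 + 5) * (1 + 11) * (1 + 127) = 3 * 6 * 12 * 128 = 27648; answer 27648
Part 3: U2 = 27648; w = 18; -4*(18)^3 + 5*(18)^2 - 3*(18)^1 + 2 = (-23328) + (1620) + (-54) + (2) = -21760; answer -21760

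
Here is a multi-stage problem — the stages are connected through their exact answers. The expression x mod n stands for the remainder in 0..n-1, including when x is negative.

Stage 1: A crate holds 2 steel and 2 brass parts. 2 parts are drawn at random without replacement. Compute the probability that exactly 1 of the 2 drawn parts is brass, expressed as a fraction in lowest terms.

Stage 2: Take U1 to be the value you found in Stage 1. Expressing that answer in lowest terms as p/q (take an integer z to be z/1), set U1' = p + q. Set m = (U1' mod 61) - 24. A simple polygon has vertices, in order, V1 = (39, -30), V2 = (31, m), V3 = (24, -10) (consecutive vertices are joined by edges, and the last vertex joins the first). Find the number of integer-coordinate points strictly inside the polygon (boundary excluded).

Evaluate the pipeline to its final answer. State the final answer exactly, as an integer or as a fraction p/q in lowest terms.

0

Stage 1: total draws C(4,2) = 6; favorable C(2,1)*C(2,1) = 4; P = 2/3; answer 2/3
Stage 2: U1 = 2/3; threaded value p + q = 5; m = -19; cross terms: (39*-19 - 31*-30)=189, (31*-10 - 24*-19)=146, (24*-30 - 39*-10)=-330; twice the area = |5| = 5; area = 5/2; boundary points = 1 + 1 + 5 = 7; strictly interior points = area - boundary/2 + 1 = 0; answer 0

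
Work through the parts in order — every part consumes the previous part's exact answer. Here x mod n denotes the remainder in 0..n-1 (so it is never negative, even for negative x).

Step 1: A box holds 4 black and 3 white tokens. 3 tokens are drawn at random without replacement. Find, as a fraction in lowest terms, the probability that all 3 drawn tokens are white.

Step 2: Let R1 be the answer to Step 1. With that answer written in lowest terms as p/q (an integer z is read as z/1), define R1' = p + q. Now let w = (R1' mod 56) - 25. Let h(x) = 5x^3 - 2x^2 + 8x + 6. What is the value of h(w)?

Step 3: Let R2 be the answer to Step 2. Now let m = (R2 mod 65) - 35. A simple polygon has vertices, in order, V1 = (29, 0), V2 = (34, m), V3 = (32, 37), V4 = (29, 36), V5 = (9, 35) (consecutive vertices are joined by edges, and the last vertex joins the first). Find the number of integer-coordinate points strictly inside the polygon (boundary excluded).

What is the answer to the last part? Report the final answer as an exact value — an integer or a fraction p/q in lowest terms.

545

Step 1: total draws C(7,3) = 35; favorable C(3,3) = 1; P = 1/35; answer 1/35
Step 2: R1 = 1/35; threaded value p + q = 36; w = 11; 5*(11)^3 - 2*(11)^2 + 8*(11)^1 + 6 = (6655) + (-242) + (88) + (6) = 6507; answer 6507
Step 3: R2 = 6507; m = -28; cross terms: (29*-28 - 34*0)=-812, (34*37 - 32*-28)=2154, (32*36 - 29*37)=79, (29*35 - 9*36)=691, (9*0 - 29*35)=-1015; twice the area = |1097| = 1097; area = 1097/2; boundary points = 1 + 1 + 1 + 1 + 5 = 9; strictly interior points = area - boundary/2 + 1 = 545; answer 545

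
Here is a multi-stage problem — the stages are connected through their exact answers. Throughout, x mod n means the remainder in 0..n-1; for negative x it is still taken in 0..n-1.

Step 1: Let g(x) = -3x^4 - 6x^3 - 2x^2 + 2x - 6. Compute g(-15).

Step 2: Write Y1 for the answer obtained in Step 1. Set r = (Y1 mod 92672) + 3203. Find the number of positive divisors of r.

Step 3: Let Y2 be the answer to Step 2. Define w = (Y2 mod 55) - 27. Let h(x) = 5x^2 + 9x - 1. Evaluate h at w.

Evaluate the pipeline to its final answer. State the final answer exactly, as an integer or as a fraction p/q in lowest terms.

989

Step 1: -3*(-15)^4 - 6*(-15)^3 - 2*(-15)^2 + 2*(-15)^1 - 6 = (-151875) + (20250) + (-450) + (-30) + (-6) = -132111; answer -132111
Step 2: Y1 = -132111; r = 56436; 56436 = 2^2 * 3 * 4703; number of divisors = (2+1) * (1+1) * (1+1) = 12; answer 12
Step 3: Y2 = 12; w = -15; 5*(-15)^2 + 9*(-15)^1 - 1 = (1125) + (-135) + (-1) = 989; answer 989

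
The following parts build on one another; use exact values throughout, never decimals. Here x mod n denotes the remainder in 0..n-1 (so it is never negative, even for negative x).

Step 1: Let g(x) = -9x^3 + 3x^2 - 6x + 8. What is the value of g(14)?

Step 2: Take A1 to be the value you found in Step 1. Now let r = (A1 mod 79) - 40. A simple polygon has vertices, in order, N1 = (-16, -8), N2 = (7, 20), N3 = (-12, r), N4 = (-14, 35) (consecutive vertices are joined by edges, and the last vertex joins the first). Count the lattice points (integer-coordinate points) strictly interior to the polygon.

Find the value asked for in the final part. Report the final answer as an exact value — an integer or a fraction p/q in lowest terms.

Step 1: -9*(14)^3 + 3*(14)^2 - 6*(14)^1 + 8 = (-24696) + (588) + (-84) + (8) = -24184; answer -24184
Step 2: A1 = -24184; r = 29; cross terms: (-16*20 - 7*-8)=-264, (7*29 - -12*20)=443, (-12*35 - -14*29)=-14, (-14*-8 - -16*35)=672; twice the area = |837| = 837; area = 837/2; boundary points = 1 + 1 + 2 + 1 = 5; strictly interior points = area - boundary/2 + 1 = 417; answer 417

417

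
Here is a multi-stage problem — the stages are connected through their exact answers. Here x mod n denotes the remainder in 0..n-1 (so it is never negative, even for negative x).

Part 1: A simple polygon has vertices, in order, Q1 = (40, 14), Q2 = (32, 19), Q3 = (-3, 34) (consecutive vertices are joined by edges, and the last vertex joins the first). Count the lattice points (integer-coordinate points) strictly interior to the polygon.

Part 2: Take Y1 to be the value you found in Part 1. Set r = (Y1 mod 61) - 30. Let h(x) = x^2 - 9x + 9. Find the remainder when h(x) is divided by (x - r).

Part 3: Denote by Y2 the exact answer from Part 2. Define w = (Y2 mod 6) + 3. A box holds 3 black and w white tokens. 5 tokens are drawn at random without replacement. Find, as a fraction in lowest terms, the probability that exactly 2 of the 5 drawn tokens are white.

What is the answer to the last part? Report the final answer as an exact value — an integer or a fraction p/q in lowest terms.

Part 1: cross terms: (40*19 - 32*14)=312, (32*34 - -3*19)=1145, (-3*14 - 40*34)=-1402; twice the area = |55| = 55; area = 55/2; boundary points = 1 + 5 + 1 = 7; strictly interior points = area - boundary/2 + 1 = 25; answer 25
Part 2: Y1 = 25; r = -5; remainder = value at the root: 1*(-5)^2 - 9*(-5)^1 + 9 = (25) + (45) + (9) = 79; answer 79
Part 3: Y2 = 79; w = 4; total draws C(7,5) = 21; favorable C(4,2)*C(3,3) = 6; P = 2/7; answer 2/7

2/7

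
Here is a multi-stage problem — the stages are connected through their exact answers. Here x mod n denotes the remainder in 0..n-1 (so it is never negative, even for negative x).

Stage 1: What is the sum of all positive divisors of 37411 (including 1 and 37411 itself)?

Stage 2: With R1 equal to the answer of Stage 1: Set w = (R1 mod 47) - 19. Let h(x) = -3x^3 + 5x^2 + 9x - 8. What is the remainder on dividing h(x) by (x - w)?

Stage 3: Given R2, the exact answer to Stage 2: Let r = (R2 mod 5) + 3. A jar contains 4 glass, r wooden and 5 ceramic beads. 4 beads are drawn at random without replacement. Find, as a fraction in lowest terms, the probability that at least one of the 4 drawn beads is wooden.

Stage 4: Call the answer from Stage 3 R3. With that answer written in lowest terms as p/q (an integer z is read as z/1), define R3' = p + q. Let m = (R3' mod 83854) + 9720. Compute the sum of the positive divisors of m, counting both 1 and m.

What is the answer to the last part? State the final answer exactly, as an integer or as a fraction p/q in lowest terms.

Stage 1: 37411 = 11 * 19 * 179; sigma = (1 + 11) * (1 + 19) * (1 + 179) = 12 * 20 * 180 = 43200; answer 43200
Stage 2: R1 = 43200; w = -12; remainder = value at the root: -3*(-12)^3 + 5*(-12)^2 + 9*(-12)^1 - 8 = (5184) + (720) + (-108) + (-8) = 5788; answer 5788
Stage 3: R2 = 5788; r = 6; total draws C(15,4) = 1365; complement C(9,4) = 126; favorable 1365 - 126 = 1239; P = 59/65; answer 59/65
Stage 4: R3 = 59/65; threaded value p + q = 124; m = 9844; 9844 = 2^2 * 23 * 107; sigma = (1 + 2 + 4) * (1 + 23) * (1 + 107) = 7 * 24 * 108 = 18144; answer 18144

18144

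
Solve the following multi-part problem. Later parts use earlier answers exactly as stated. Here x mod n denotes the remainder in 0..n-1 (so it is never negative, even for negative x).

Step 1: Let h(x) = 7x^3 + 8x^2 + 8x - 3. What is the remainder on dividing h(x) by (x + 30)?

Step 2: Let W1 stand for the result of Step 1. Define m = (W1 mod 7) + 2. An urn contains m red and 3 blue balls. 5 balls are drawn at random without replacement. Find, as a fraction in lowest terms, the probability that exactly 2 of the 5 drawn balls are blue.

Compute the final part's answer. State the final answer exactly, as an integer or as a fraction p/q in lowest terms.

Step 1: remainder = value at the root: 7*(-30)^3 + 8*(-30)^2 + 8*(-30)^1 - 3 = (-189000) + (7200) + (-240) + (-3) = -182043; answer -182043
Step 2: W1 = -182043; m = 8; total draws C(11,5) = 462; favorable C(3,2)*C(8,3) = 168; P = 4/11; answer 4/11

4/11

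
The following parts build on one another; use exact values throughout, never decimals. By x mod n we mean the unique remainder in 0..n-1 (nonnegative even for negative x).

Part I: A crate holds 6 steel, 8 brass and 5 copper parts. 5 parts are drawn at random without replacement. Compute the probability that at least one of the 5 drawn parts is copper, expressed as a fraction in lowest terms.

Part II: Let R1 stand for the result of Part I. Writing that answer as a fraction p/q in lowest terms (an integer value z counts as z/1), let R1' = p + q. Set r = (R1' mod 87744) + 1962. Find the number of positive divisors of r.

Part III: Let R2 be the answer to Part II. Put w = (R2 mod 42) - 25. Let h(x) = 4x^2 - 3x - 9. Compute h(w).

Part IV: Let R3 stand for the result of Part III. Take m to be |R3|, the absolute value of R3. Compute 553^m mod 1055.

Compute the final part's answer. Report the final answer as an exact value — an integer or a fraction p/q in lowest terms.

Part I: total draws C(19,5) = 11628; complement C(14,5) = 2002; favorable 11628 - 2002 = 9626; P = 4813/5814; answer 4813/5814
Part II: R1 = 4813/5814; threaded value p + q = 10627; r = 12589; 12589 is prime, so its only divisors are 1 and 12589; count = 2; answer 2
Part III: R2 = 2; w = -23; 4*(-23)^2 - 3*(-23)^1 - 9 = (2116) + (69) + (-9) = 2176; answer 2176
Part IV: R3 = 2176; m = 2176; squarings mod 1055: 553^1=553, 553^2=914, 553^4=891, 553^8=521, 553^16=306, 553^32=796, 553^64=616, 553^128=711, 553^256=176, 553^512=381, 553^1024=626, 553^2048=471; 553^2176 = 553^128 * 553^2048 = 446 (mod 1055); answer 446

446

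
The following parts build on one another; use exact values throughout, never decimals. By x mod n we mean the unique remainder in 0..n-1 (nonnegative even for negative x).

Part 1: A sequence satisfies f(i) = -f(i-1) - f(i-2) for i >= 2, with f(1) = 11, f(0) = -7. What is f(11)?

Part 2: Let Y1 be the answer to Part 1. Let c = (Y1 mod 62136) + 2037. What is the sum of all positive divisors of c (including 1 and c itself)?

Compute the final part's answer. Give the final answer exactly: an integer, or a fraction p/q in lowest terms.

74880

Part 1: f(2) = -1*(11) - 1*(-7) = -4; iterating: f(2)=-4, f(3)=-7, f(4)=11, f(5)=-4, f(6)=-7, f(7)=11, f(8)=-4, f(9)=-7, f(10)=11, f(11)=-4; answer -4
Part 2: Y1 = -4; c = 64169; 64169 = 7 * 89 * 103; sigma = (1 + 7) * (1 + 89) * (1 + 103) = 8 * 90 * 104 = 74880; answer 74880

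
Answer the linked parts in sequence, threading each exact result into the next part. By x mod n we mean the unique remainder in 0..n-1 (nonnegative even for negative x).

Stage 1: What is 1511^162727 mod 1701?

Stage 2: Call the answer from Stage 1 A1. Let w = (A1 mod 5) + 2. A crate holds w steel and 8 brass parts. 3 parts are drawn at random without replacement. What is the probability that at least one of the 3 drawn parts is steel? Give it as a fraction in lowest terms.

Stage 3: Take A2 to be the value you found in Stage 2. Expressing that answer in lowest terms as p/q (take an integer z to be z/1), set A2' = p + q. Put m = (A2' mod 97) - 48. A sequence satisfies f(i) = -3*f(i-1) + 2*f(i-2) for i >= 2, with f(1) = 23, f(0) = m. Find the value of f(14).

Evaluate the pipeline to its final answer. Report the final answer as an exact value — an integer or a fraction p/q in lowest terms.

Stage 1: squarings mod 1701: 1511^1=1511, 1511^2=379, 1511^4=757, 1511^8=1513, 1511^16=1324, 1511^32=946, 1511^64=190, 1511^128=379, 1511^256=757, 1511^512=1513, 1511^1024=1324, 1511^2048=946, 1511^4096=190, 1511^8192=379, 1511^16384=757, 1511^32768=1513, 1511^65536=1324, 1511^131072=946; 1511^162727 = 1511^1 * 1511^2 * 1511^4 * 1511^32 * 1511^128 * 1511^256 * 1511^512 * 1511^2048 * 1511^4096 * 1511^8192 * 1511^16384 * 1511^131072 = 377 (mod 1701); answer 377
Stage 2: A1 = 377; w = 4; total draws C(12,3) = 220; complement C(8,3) = 56; favorable 220 - 56 = 164; P = 41/55; answer 41/55
Stage 3: A2 = 41/55; threaded value p + q = 96; m = 48; f(2) = -3*(23) + 2*(48) = 27; iterating: f(2)=27, f(3)=-35, f(4)=159, f(5)=-547, f(6)=1959, f(7)=-6971, f(8)=24831, f(9)=-88435, f(10)=314967, f(11)=-1121771, f(12)=3995247, f(13)=-14229283, f(14)=50678343; answer 50678343

50678343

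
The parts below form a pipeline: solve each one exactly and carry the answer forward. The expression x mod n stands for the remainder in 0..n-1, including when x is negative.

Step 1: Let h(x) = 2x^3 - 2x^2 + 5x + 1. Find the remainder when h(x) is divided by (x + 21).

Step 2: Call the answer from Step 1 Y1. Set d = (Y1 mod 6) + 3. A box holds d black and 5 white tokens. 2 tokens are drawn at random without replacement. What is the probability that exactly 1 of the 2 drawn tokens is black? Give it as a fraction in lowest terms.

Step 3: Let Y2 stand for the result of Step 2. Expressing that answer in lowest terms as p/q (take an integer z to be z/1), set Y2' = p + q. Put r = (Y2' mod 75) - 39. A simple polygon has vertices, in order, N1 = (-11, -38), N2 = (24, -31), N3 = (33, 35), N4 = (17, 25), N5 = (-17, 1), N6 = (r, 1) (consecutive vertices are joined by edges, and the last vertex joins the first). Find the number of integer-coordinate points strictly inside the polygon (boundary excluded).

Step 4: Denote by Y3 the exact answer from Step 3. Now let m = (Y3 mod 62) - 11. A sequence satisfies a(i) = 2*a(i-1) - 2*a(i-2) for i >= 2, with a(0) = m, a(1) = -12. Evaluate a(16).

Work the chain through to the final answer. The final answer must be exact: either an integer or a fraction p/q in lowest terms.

Step 1: remainder = value at the root: 2*(-21)^3 - 2*(-21)^2 + 5*(-21)^1 + 1 = (-18522) + (-882) + (-105) + (1) = -19508; answer -19508
Step 2: Y1 = -19508; d = 7; total draws C(12,2) = 66; favorable C(7,1)*C(5,1) = 35; P = 35/66; answer 35/66
Step 3: Y2 = 35/66; threaded value p + q = 101; r = -13; cross terms: (-11*-31 - 24*-38)=1253, (24*35 - 33*-31)=1863, (33*25 - 17*35)=230, (17*1 - -17*25)=442, (-17*1 - -13*1)=-4, (-13*-38 - -11*1)=505; twice the area = |4289| = 4289; area = 4289/2; boundary points = 7 + 3 + 2 + 2 + 4 + 1 = 19; strictly interior points = area - boundary/2 + 1 = 2136; answer 2136
Step 4: Y3 = 2136; m = 17; a(2) = 2*(-12) - 2*(17) = -58; iterating: a(2)=-58, a(3)=-92, a(4)=-68, a(5)=48, a(6)=232, a(7)=368, a(8)=272, a(9)=-192, a(10)=-928, a(11)=-1472, a(12)=-1088, a(13)=768, a(14)=3712, a(15)=5888, a(16)=4352; answer 4352

4352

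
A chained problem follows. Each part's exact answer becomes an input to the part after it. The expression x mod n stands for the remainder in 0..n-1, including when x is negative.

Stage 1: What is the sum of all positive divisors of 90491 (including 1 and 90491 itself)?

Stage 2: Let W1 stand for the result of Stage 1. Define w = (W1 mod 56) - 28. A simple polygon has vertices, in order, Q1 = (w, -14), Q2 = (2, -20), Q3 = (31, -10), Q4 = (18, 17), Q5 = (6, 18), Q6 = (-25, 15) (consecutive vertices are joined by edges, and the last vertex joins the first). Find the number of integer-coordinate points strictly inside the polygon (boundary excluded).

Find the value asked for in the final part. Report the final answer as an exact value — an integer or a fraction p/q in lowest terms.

1431

Stage 1: 90491 = 17 * 5323; sigma = (1 + 17) * (1 + 5323) = 18 * 5324 = 95832; answer 95832
Stage 2: W1 = 95832; w = -12; cross terms: (-12*-20 - 2*-14)=268, (2*-10 - 31*-20)=600, (31*17 - 18*-10)=707, (18*18 - 6*17)=222, (6*15 - -25*18)=540, (-25*-14 - -12*15)=530; twice the area = |2867| = 2867; area = 2867/2; boundary points = 2 + 1 + 1 + 1 + 1 + 1 = 7; strictly interior points = area - boundary/2 + 1 = 1431; answer 1431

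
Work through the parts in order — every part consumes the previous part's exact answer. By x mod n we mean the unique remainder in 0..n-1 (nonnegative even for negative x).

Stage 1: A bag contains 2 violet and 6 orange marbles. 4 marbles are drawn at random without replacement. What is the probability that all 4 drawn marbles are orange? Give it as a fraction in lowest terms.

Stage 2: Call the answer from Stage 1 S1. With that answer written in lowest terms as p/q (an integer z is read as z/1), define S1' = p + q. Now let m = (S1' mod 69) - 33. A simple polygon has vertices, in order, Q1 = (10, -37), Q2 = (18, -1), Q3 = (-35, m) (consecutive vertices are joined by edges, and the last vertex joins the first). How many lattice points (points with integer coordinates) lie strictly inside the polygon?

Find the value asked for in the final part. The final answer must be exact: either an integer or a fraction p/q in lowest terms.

891

Stage 1: total draws C(8,4) = 70; favorable C(6,4) = 15; P = 3/14; answer 3/14
Stage 2: S1 = 3/14; threaded value p + q = 17; m = -16; cross terms: (10*-1 - 18*-37)=656, (18*-16 - -35*-1)=-323, (-35*-37 - 10*-16)=1455; twice the area = |1788| = 1788; area = 894; boundary points = 4 + 1 + 3 = 8; strictly interior points = area - boundary/2 + 1 = 891; answer 891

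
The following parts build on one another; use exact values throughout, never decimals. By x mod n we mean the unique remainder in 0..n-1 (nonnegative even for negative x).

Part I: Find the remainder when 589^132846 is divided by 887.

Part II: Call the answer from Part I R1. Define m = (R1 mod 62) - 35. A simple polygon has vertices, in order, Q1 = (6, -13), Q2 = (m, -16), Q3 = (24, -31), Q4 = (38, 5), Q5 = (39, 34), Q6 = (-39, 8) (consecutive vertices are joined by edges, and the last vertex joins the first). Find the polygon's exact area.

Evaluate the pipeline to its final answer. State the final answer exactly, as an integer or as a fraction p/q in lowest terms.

Part I: squarings mod 887: 589^1=589, 589^2=104, 589^4=172, 589^8=313, 589^16=399, 589^32=428, 589^64=462, 589^128=564, 589^256=550, 589^512=33, 589^1024=202, 589^2048=2, 589^4096=4, 589^8192=16, 589^16384=256, 589^32768=785, 589^65536=647, 589^131072=832; 589^132846 = 589^2 * 589^4 * 589^8 * 589^32 * 589^64 * 589^128 * 589^512 * 589^1024 * 589^131072 = 489 (mod 887); answer 489
Part II: R1 = 489; m = 20; cross terms: (6*-16 - 20*-13)=164, (20*-31 - 24*-16)=-236, (24*5 - 38*-31)=1298, (38*34 - 39*5)=1097, (39*8 - -39*34)=1638, (-39*-13 - 6*8)=459; twice the area = |4420| = 4420; area = 2210; answer 2210

2210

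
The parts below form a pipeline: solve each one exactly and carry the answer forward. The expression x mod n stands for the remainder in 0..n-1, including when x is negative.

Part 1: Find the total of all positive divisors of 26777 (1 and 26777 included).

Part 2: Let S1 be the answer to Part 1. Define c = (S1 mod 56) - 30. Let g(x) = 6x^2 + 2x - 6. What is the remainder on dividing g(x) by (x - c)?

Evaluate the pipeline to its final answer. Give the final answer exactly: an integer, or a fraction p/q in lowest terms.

2354

Part 1: 26777 is prime, so its only divisors are 1 and 26777; sigma = 1 + 26777 = 26778; answer 26778
Part 2: S1 = 26778; c = -20; remainder = value at the root: 6*(-20)^2 + 2*(-20)^1 - 6 = (2400) + (-40) + (-6) = 2354; answer 2354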